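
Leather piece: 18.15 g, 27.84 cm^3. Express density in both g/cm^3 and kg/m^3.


0.652 g/cm^3
652 kg/m^3


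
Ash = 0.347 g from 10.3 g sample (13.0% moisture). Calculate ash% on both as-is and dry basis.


As-is ash = 3.37%
Dry-basis ash = 3.87%


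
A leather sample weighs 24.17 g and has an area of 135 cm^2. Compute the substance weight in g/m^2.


Substance weight = mass / area x 10000
SW = 24.17 / 135 x 10000
SW = 1790.4 g/m^2


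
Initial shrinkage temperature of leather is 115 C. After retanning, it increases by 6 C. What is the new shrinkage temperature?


New Ts = 115 + 6 = 121 C


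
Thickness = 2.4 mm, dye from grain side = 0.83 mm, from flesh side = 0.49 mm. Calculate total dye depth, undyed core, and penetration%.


Total dyed = 1.32 mm
Undyed core = 1.08 mm
Penetration = 55.0%

Total dyed = 0.83 + 0.49 = 1.32 mm
Undyed core = 2.4 - 1.32 = 1.08 mm
Penetration = 1.32 / 2.4 x 100 = 55.0%


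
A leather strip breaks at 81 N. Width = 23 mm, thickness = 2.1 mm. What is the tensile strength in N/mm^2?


1.68 N/mm^2


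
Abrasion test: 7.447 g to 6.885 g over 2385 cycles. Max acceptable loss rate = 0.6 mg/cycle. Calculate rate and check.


Loss = 7.447 - 6.885 = 0.562 g
Rate = 0.562 g / 2385 cycles x 1000 = 0.236 mg/cycle
Max = 0.6 mg/cycle
Passes: Yes


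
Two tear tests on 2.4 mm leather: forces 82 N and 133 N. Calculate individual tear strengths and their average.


Tear 1 = 34.2 N/mm
Tear 2 = 55.4 N/mm
Average = 44.8 N/mm

Tear 1 = 82 / 2.4 = 34.2 N/mm
Tear 2 = 133 / 2.4 = 55.4 N/mm
Average = (34.2 + 55.4) / 2 = 44.8 N/mm


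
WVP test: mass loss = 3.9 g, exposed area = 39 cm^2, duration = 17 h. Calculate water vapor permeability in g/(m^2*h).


58.82 g/(m^2*h)

WVP = mass_loss / (area x time) x 10000
WVP = 3.9 / (39 x 17) x 10000
WVP = 3.9 / 663 x 10000 = 58.82 g/(m^2*h)


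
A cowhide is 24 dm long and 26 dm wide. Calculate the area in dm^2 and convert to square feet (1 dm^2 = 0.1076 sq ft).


Area = 24 x 26 = 624 dm^2
Conversion: 624 x 0.1076 = 67.14 sq ft


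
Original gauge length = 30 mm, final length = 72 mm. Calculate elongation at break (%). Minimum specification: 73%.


Elongation = 140.0%
Meets spec: Yes

Extension = 72 - 30 = 42 mm
Elongation = 42 / 30 x 100 = 140.0%
Minimum required: 73%
Meets specification: Yes


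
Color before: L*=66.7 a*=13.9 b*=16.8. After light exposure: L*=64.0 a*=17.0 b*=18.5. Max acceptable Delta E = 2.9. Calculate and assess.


Delta E = 4.45
Passes: No

dL = -2.7, da = 3.1, db = 1.7
dE = sqrt((-2.7)^2 + (3.1)^2 + (1.7)^2) = 4.45
Max = 2.9
Passes: No


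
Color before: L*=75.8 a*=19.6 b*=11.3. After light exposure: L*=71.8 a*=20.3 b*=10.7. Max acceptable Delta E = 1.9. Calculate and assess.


dL = -4.0, da = 0.7, db = -0.6
dE = sqrt((-4.0)^2 + (0.7)^2 + (-0.6)^2) = 4.10
Max = 1.9
Passes: No


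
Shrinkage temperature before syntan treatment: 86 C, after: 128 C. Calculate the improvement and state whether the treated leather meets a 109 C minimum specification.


Improvement = 42 C
Meets 109 C spec: Yes


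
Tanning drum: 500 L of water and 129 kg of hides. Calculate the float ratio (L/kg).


3.9

Float ratio = water / hide weight
Ratio = 500 / 129 = 3.9


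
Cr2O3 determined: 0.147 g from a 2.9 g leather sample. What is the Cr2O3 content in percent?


5.07%

Cr2O3% = 0.147 / 2.9 x 100
Cr2O3% = 5.07%


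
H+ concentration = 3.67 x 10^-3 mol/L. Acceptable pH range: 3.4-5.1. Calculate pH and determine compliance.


pH = 2.44
Compliant: No

pH = -log10(3.67 x 10^-3) = 2.44
Range: 3.4 to 5.1
Compliant: No


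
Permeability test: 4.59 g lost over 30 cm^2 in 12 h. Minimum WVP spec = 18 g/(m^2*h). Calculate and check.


WVP = 4.59 / (30 x 12) x 10000 = 127.50 g/(m^2*h)
Minimum: 18 g/(m^2*h)
Meets spec: Yes


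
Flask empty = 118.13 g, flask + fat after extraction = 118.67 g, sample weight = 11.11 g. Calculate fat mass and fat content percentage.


Fat mass = 0.54 g
Fat content = 4.9%

Fat mass = 118.67 - 118.13 = 0.54 g
Fat% = 0.54 / 11.11 x 100 = 4.9%


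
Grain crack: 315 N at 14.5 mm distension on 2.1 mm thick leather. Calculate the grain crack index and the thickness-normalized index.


Crack index = 315 / 14.5 = 21.7 N/mm
Normalized = 21.7 / 2.1 = 10.3 N/mm per mm


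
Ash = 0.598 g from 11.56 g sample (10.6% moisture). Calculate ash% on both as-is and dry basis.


As-is ash = 5.17%
Dry-basis ash = 5.79%

As-is ash% = 0.598 / 11.56 x 100 = 5.17%
Dry mass = 11.56 x (100 - 10.6) / 100 = 10.33464 g
Dry-basis ash% = 0.598 / 10.33464 x 100 = 5.79%


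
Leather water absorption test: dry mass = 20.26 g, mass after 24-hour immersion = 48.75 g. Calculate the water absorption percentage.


140.6%

Water absorbed = 48.75 - 20.26 = 28.49 g
WA% = 28.49 / 20.26 x 100 = 140.6%


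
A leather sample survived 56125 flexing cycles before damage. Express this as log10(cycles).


4.75


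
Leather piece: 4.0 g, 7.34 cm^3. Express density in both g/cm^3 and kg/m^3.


Density = 4.0 / 7.34 = 0.545 g/cm^3
Convert: 0.545 x 1000 = 545 kg/m^3


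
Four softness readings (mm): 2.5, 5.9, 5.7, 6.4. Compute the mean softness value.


Sum = 2.5 + 5.9 + 5.7 + 6.4
Mean = 20.5 / 4 = 5.13 mm


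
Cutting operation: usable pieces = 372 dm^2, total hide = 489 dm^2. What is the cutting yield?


76.1%


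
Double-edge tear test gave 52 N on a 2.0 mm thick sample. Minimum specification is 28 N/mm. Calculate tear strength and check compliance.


Tear strength = 26.0 N/mm
Compliant: No

Tear strength = 52 / 2.0 = 26.0 N/mm
Required minimum = 28 N/mm
Compliant: No


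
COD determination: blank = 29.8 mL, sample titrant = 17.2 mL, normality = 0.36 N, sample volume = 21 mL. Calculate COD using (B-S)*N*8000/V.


COD = (29.8 - 17.2) x 0.36 x 8000 / 21
COD = 12.6 x 0.36 x 8000 / 21
COD = 1728.0 mg/L


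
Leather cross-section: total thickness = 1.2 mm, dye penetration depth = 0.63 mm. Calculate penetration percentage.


Penetration% = 0.63 / 1.2 x 100
Penetration = 52.5%


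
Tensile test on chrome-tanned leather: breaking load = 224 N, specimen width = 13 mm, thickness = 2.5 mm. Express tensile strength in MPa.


Cross-section = 13 x 2.5 = 32.5 mm^2
TS = 224 / 32.5 = 6.89 MPa
(1 N/mm^2 = 1 MPa)


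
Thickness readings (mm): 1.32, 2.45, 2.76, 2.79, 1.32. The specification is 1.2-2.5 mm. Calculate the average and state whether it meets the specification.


Average = 2.13 mm
Within specification: Yes

Sum = 10.64
Average = 10.64 / 5 = 2.13 mm
Specification range: 1.2 to 2.5 mm
Within spec: Yes


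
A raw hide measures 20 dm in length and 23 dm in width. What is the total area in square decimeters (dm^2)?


460 dm^2


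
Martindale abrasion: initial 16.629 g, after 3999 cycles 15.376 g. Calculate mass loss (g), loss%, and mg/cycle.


Loss = 16.629 - 15.376 = 1.253 g
Loss% = 1.253 / 16.629 x 100 = 7.54%
Rate = 1.253 / 3999 x 1000 = 0.313 mg/cycle


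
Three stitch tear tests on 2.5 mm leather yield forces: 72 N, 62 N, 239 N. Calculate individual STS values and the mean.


STS1 = 72 / 2.5 = 28.8 N/mm
STS2 = 62 / 2.5 = 24.8 N/mm
STS3 = 239 / 2.5 = 95.6 N/mm
Mean = (28.8 + 24.8 + 95.6) / 3 = 49.7 N/mm


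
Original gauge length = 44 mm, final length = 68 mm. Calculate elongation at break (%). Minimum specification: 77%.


Elongation = 54.5%
Meets spec: No


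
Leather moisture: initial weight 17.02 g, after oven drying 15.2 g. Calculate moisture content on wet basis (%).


10.7%


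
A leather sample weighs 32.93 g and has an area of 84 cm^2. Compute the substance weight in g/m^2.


Substance weight = mass / area x 10000
SW = 32.93 / 84 x 10000
SW = 3920.2 g/m^2


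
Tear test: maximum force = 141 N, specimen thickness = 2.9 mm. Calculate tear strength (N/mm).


48.6 N/mm

Tear strength = force / thickness
Tear = 141 / 2.9 = 48.6 N/mm


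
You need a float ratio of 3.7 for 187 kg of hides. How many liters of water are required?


Water = hide weight x target ratio
Water = 187 x 3.7 = 691.9 L


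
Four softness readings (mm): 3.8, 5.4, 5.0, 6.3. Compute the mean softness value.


5.13 mm


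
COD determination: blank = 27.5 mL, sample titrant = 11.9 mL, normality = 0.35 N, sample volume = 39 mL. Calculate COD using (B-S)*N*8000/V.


COD = (27.5 - 11.9) x 0.35 x 8000 / 39
COD = 15.6 x 0.35 x 8000 / 39
COD = 1120.0 mg/L


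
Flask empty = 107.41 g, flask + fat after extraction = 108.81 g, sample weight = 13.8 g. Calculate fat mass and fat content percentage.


Fat mass = 108.81 - 107.41 = 1.40 g
Fat% = 1.40 / 13.8 x 100 = 10.1%


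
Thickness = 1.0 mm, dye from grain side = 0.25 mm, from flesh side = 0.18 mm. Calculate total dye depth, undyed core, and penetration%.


Total dyed = 0.43 mm
Undyed core = 0.57 mm
Penetration = 43.0%

Total dyed = 0.25 + 0.18 = 0.43 mm
Undyed core = 1.0 - 0.43 = 0.57 mm
Penetration = 0.43 / 1.0 x 100 = 43.0%


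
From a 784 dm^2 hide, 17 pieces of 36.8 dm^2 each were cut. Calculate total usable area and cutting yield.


Total usable = 17 x 36.8 = 625.6 dm^2
Yield = 625.6 / 784 x 100 = 79.8%


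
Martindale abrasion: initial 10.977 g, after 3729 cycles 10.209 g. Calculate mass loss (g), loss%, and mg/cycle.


Mass loss = 0.768 g
Loss = 7.00%
Rate = 0.206 mg/cycle

Loss = 10.977 - 10.209 = 0.768 g
Loss% = 0.768 / 10.977 x 100 = 7.00%
Rate = 0.768 / 3729 x 1000 = 0.206 mg/cycle


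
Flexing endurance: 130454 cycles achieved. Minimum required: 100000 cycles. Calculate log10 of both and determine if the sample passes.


Achieved: log10 = 5.12
Required: log10 = 5.00
Passes: Yes


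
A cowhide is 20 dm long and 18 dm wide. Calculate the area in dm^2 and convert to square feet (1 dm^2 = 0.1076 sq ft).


360 dm^2
38.74 sq ft

Area = 20 x 18 = 360 dm^2
Conversion: 360 x 0.1076 = 38.74 sq ft


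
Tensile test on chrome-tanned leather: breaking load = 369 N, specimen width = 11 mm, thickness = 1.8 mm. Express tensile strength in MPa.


Cross-section = 11 x 1.8 = 19.8 mm^2
TS = 369 / 19.8 = 18.64 MPa
(1 N/mm^2 = 1 MPa)


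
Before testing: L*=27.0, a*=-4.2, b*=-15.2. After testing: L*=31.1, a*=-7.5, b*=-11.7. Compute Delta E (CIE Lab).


dL = 31.1 - 27.0 = 4.1
da = -7.5 - (-4.2) = -3.3
db = -11.7 - (-15.2) = 3.5
dE = sqrt((4.1)^2 + (-3.3)^2 + (3.5)^2) = 6.32


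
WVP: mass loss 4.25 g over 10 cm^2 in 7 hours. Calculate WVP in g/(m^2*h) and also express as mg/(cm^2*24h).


WVP = 4.25 / (10 x 7) x 10000 = 607.14 g/(m^2*h)
Mass loss in mg = 4.25 x 1000 = 4250 mg
Per cm^2 per 24h in mg: 4250 x 24 / (10 x 7) = 102000 / 70 = 1457.14 mg/(cm^2*24h)


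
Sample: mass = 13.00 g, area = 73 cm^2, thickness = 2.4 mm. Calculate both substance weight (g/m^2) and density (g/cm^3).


Substance weight = 1780.8 g/m^2
Density = 0.742 g/cm^3


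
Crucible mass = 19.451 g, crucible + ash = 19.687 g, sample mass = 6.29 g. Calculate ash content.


Ash mass = 19.687 - 19.451 = 0.236 g
Ash% = 0.236 / 6.29 x 100 = 3.75%


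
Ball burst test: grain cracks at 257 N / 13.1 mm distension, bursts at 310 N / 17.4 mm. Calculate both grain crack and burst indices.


Crack index = 19.6 N/mm
Burst index = 17.8 N/mm

Crack index = 257 / 13.1 = 19.6 N/mm
Burst index = 310 / 17.4 = 17.8 N/mm


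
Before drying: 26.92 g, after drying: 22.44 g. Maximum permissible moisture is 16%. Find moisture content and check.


MC = (26.92 - 22.44) / 26.92 x 100 = 16.6%
Maximum: 16%
Acceptable: No


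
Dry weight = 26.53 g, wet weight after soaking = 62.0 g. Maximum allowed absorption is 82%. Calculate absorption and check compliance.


WA = (62.0 - 26.53) / 26.53 x 100 = 133.7%
Maximum allowed: 82%
Compliant: No


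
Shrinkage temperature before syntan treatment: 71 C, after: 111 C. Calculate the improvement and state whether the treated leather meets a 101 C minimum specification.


Improvement = 40 C
Meets 101 C spec: Yes

Improvement = 111 - 71 = 40 C
Spec check: 111 C >= 101 C? Yes


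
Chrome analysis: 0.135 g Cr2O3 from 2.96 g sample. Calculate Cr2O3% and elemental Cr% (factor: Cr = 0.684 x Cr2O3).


Cr2O3% = 0.135 / 2.96 x 100 = 4.56%
Cr% = 4.56 x 0.684 = 3.12%


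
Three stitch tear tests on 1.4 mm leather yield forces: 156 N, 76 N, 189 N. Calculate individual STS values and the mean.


STS1 = 156 / 1.4 = 111.4 N/mm
STS2 = 76 / 1.4 = 54.3 N/mm
STS3 = 189 / 1.4 = 135.0 N/mm
Mean = (111.4 + 54.3 + 135.0) / 3 = 100.2 N/mm


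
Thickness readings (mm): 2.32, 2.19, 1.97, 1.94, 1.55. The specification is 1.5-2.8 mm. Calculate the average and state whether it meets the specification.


Average = 1.99 mm
Within specification: Yes


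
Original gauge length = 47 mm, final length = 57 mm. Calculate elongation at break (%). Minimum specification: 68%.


Elongation = 21.3%
Meets spec: No


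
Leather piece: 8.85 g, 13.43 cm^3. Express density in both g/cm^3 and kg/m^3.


Density = 8.85 / 13.43 = 0.659 g/cm^3
Convert: 0.659 x 1000 = 659 kg/m^3


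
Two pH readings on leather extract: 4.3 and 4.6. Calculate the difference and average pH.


Difference = |4.3 - 4.6| = 0.3
Average = (4.3 + 4.6) / 2 = 4.45


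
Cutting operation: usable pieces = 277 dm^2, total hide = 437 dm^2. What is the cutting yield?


63.4%


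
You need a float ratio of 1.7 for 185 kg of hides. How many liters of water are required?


Water = hide weight x target ratio
Water = 185 x 1.7 = 314.5 L


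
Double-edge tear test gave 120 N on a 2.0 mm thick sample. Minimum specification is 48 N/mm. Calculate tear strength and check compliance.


Tear strength = 60.0 N/mm
Compliant: Yes


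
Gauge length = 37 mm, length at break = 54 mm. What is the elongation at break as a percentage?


Extension = 54 - 37 = 17 mm
Elongation = 17 / 37 x 100 = 45.9%


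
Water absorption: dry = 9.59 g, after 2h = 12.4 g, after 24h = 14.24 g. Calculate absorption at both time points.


WA (2h) = (12.4 - 9.59) / 9.59 x 100 = 29.3%
WA (24h) = (14.24 - 9.59) / 9.59 x 100 = 48.5%


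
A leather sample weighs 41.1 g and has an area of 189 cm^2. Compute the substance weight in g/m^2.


Substance weight = mass / area x 10000
SW = 41.1 / 189 x 10000
SW = 2174.6 g/m^2


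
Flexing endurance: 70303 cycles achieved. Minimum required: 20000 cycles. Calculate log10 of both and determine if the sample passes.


log10(70303) = 4.85
log10(20000) = 4.30
Passes: Yes


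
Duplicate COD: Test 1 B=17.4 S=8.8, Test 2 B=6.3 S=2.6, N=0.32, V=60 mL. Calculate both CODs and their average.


COD1 = 366.9 mg/L
COD2 = 157.9 mg/L
Average = 262.4 mg/L

COD1 = (17.4 - 8.8) x 0.32 x 8000 / 60 = 366.9 mg/L
COD2 = (6.3 - 2.6) x 0.32 x 8000 / 60 = 157.9 mg/L
Average = (366.9 + 157.9) / 2 = 262.4 mg/L


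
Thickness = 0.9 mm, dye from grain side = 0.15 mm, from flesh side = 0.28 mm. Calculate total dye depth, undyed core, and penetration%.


Total dyed = 0.43 mm
Undyed core = 0.47 mm
Penetration = 47.8%

Total dyed = 0.15 + 0.28 = 0.43 mm
Undyed core = 0.9 - 0.43 = 0.47 mm
Penetration = 0.43 / 0.9 x 100 = 47.8%


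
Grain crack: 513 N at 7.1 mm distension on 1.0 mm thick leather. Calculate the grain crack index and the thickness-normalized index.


Crack index = 513 / 7.1 = 72.3 N/mm
Normalized = 72.3 / 1.0 = 72.3 N/mm per mm


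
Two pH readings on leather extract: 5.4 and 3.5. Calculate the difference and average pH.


Difference = |5.4 - 3.5| = 1.9
Average = (5.4 + 3.5) / 2 = 4.45


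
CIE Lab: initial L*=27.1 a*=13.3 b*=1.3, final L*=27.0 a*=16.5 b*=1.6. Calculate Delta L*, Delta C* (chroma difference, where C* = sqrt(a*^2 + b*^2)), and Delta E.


Delta L* = -0.1
Delta C* = 3.21
Delta E = 3.22

Delta L* = 27.0 - 27.1 = -0.1
C1* = sqrt((13.3)^2 + (1.3)^2) = 13.363
C2* = sqrt((16.5)^2 + (1.6)^2) = 16.577
Delta C* = 16.577 - 13.363 = 3.21
Delta E = sqrt((-0.1)^2 + (3.2)^2 + (0.3)^2) = 3.22


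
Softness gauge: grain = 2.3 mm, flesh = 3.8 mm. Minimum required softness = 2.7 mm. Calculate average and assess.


Average = (2.3 + 3.8) / 2 = 3.05 mm
Minimum = 2.7 mm
Meets requirement: Yes


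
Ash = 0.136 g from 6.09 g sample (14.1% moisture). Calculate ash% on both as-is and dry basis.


As-is ash = 2.23%
Dry-basis ash = 2.60%

As-is ash% = 0.136 / 6.09 x 100 = 2.23%
Dry mass = 6.09 x (100 - 14.1) / 100 = 5.23131 g
Dry-basis ash% = 0.136 / 5.23131 x 100 = 2.60%


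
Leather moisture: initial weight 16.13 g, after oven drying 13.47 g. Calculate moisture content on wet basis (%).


Moisture = 16.13 - 13.47 = 2.66 g
MC = 2.66 / 16.13 x 100 = 16.5%


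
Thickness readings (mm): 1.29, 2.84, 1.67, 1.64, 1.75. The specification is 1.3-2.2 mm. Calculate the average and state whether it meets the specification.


Sum = 9.19
Average = 9.19 / 5 = 1.84 mm
Specification range: 1.3 to 2.2 mm
Within spec: Yes


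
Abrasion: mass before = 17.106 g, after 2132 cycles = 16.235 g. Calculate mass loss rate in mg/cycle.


0.409 mg/cycle


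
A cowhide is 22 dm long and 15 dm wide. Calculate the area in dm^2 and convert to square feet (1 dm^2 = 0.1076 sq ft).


330 dm^2
35.51 sq ft

Area = 22 x 15 = 330 dm^2
Conversion: 330 x 0.1076 = 35.51 sq ft


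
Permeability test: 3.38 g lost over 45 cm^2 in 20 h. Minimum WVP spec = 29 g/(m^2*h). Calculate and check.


WVP = 3.38 / (45 x 20) x 10000 = 37.56 g/(m^2*h)
Minimum: 29 g/(m^2*h)
Meets spec: Yes


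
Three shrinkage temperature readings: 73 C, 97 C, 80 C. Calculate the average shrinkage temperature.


83.3 C


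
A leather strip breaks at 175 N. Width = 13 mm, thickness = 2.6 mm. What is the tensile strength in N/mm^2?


Cross-sectional area = 13 x 2.6 = 33.8 mm^2
Tensile strength = 175 / 33.8 = 5.18 N/mm^2


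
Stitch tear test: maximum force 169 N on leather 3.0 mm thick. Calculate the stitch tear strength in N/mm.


56.3 N/mm


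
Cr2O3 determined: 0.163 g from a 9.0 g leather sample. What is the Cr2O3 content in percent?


1.81%


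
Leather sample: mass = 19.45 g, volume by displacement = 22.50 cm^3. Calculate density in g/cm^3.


0.864 g/cm^3


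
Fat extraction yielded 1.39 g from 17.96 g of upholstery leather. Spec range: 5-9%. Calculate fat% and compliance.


Fat% = 1.39 / 17.96 x 100 = 7.7%
Spec range: 5-9%
Compliant: Yes


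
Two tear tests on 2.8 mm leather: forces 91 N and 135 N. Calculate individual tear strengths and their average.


Tear 1 = 91 / 2.8 = 32.5 N/mm
Tear 2 = 135 / 2.8 = 48.2 N/mm
Average = (32.5 + 48.2) / 2 = 40.4 N/mm


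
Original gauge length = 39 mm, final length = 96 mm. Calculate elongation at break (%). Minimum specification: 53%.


Extension = 96 - 39 = 57 mm
Elongation = 57 / 39 x 100 = 146.2%
Minimum required: 53%
Meets specification: Yes


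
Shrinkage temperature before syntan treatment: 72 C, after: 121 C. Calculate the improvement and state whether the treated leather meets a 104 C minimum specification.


Improvement = 49 C
Meets 104 C spec: Yes

Improvement = 121 - 72 = 49 C
Spec check: 121 C >= 104 C? Yes


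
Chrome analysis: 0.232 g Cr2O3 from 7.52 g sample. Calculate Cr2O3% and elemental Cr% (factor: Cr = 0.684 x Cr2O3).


Cr2O3 = 3.09%
Cr = 2.11%

Cr2O3% = 0.232 / 7.52 x 100 = 3.09%
Cr% = 3.09 x 0.684 = 2.11%


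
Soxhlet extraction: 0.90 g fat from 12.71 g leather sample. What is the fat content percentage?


7.1%

Fat content = 0.90 / 12.71 x 100
Fat = 7.1%


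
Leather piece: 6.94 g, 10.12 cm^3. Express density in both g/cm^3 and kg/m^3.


0.686 g/cm^3
686 kg/m^3

Density = 6.94 / 10.12 = 0.686 g/cm^3
Convert: 0.686 x 1000 = 686 kg/m^3


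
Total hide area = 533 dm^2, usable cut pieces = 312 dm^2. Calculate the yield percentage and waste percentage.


Yield = 312 / 533 x 100 = 58.5%
Waste = 533 - 312 = 221 dm^2
Waste% = 100 - 58.5 = 41.5%


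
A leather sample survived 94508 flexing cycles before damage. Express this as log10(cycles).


4.98

log10(94508) = 4.98


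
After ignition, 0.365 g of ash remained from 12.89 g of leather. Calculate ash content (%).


2.83%


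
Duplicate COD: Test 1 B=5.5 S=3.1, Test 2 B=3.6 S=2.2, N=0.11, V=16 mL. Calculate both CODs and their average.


COD1 = 132.0 mg/L
COD2 = 77.0 mg/L
Average = 104.5 mg/L

COD1 = (5.5 - 3.1) x 0.11 x 8000 / 16 = 132.0 mg/L
COD2 = (3.6 - 2.2) x 0.11 x 8000 / 16 = 77.0 mg/L
Average = (132.0 + 77.0) / 2 = 104.5 mg/L


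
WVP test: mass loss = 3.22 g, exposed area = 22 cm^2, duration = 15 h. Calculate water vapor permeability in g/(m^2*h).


97.58 g/(m^2*h)


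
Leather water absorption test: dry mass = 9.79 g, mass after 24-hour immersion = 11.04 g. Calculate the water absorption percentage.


12.8%

Water absorbed = 11.04 - 9.79 = 1.25 g
WA% = 1.25 / 9.79 x 100 = 12.8%


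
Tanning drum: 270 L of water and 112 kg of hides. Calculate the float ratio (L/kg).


Float ratio = water / hide weight
Ratio = 270 / 112 = 2.4


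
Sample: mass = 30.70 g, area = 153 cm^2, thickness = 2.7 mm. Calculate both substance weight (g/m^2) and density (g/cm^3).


SW = 30.70 / 153 x 10000 = 2006.5 g/m^2
Volume = 153 x 2.7 / 10 = 41.31 cm^3
Density = 30.70 / 41.31 = 0.743 g/cm^3


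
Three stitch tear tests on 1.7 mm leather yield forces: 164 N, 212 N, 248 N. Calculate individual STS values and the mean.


STS1 = 164 / 1.7 = 96.5 N/mm
STS2 = 212 / 1.7 = 124.7 N/mm
STS3 = 248 / 1.7 = 145.9 N/mm
Mean = (96.5 + 124.7 + 145.9) / 3 = 122.4 N/mm


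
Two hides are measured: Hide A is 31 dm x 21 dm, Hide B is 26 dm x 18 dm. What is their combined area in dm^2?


1119 dm^2

Hide A area = 31 x 21 = 651 dm^2
Hide B area = 26 x 18 = 468 dm^2
Total = 651 + 468 = 1119 dm^2


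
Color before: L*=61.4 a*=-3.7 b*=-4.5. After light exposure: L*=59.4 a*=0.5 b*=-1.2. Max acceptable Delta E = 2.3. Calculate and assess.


Delta E = 5.70
Passes: No

dL = -2.0, da = 4.2, db = 3.3
dE = sqrt((-2.0)^2 + (4.2)^2 + (3.3)^2) = 5.70
Max = 2.3
Passes: No


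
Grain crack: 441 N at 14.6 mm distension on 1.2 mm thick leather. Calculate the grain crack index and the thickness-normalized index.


Crack index = 441 / 14.6 = 30.2 N/mm
Normalized = 30.2 / 1.2 = 25.2 N/mm per mm


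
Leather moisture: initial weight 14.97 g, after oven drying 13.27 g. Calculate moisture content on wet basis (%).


11.4%


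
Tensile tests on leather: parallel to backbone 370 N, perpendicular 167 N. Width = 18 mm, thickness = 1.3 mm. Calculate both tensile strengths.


Area = 18 x 1.3 = 23.4 mm^2
TS (parallel) = 370 / 23.4 = 15.81 N/mm^2
TS (perpendicular) = 167 / 23.4 = 7.14 N/mm^2


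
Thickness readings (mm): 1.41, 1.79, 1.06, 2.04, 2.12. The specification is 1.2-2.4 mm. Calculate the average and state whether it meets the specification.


Sum = 8.42
Average = 8.42 / 5 = 1.68 mm
Specification range: 1.2 to 2.4 mm
Within spec: Yes


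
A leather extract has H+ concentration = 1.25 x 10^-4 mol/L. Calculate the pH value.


pH = 3.90

pH = -log10[H+]
pH = -log10(1.25 x 10^-4) = 3.90


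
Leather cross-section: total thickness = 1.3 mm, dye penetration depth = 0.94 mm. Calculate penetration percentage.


Penetration% = 0.94 / 1.3 x 100
Penetration = 72.3%


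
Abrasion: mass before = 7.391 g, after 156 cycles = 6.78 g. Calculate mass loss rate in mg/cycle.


Mass loss = 7.391 - 6.78 = 0.611 g
Rate = 0.611 / 156 x 1000 = 3.917 mg/cycle


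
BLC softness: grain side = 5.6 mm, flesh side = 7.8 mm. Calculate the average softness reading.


6.70 mm


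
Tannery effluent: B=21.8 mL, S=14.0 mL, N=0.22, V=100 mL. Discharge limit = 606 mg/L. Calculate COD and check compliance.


COD = 137.3 mg/L
Compliant: Yes


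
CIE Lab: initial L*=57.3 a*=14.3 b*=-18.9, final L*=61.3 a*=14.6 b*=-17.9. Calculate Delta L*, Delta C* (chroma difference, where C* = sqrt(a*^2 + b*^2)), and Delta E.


Delta L* = 61.3 - 57.3 = 4.0
C1* = sqrt((14.3)^2 + (-18.9)^2) = 23.700
C2* = sqrt((14.6)^2 + (-17.9)^2) = 23.099
Delta C* = 23.099 - 23.700 = -0.60
Delta E = sqrt((4.0)^2 + (0.3)^2 + (1.0)^2) = 4.13


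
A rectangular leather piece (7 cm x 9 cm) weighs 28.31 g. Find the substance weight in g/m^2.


Area = 7 x 9 = 63 cm^2
SW = 28.31 / 63 x 10000 = 4493.7 g/m^2


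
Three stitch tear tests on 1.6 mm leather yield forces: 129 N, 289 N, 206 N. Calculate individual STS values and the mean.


STS1 = 129 / 1.6 = 80.6 N/mm
STS2 = 289 / 1.6 = 180.6 N/mm
STS3 = 206 / 1.6 = 128.8 N/mm
Mean = (80.6 + 180.6 + 128.8) / 3 = 130.0 N/mm


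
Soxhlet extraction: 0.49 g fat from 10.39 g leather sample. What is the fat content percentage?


4.7%

Fat content = 0.49 / 10.39 x 100
Fat = 4.7%


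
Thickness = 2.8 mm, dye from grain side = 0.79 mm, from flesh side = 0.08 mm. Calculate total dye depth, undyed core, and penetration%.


Total dyed = 0.79 + 0.08 = 0.87 mm
Undyed core = 2.8 - 0.87 = 1.93 mm
Penetration = 0.87 / 2.8 x 100 = 31.1%


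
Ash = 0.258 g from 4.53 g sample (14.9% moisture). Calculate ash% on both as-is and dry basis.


As-is ash = 5.70%
Dry-basis ash = 6.69%


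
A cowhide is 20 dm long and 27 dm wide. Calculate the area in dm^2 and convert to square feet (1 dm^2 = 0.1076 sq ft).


540 dm^2
58.10 sq ft

Area = 20 x 27 = 540 dm^2
Conversion: 540 x 0.1076 = 58.10 sq ft


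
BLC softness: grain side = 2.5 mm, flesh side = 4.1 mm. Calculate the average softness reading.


3.30 mm

Average = (2.5 + 4.1) / 2
Average = 3.30 mm


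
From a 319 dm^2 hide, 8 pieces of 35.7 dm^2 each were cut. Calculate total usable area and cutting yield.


Total usable = 8 x 35.7 = 285.6 dm^2
Yield = 285.6 / 319 x 100 = 89.5%


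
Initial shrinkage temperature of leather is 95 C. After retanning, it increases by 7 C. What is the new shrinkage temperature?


102 C


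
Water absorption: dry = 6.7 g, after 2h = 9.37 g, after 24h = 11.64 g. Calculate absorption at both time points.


WA (2h) = (9.37 - 6.7) / 6.7 x 100 = 39.9%
WA (24h) = (11.64 - 6.7) / 6.7 x 100 = 73.7%


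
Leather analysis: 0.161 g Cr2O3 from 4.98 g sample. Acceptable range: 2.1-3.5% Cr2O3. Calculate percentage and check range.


Cr2O3% = 0.161 / 4.98 x 100 = 3.23%
Acceptable range: 2.1 to 3.5%
Within range: Yes


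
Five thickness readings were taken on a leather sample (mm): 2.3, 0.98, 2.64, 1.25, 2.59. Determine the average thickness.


1.95 mm


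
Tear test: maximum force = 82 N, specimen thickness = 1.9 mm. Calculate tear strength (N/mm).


43.2 N/mm

Tear strength = force / thickness
Tear = 82 / 1.9 = 43.2 N/mm


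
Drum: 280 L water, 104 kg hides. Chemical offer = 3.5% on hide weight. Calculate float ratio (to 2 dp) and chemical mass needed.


Float ratio = 280 / 104 = 2.69
Chemical = 104 x 3.5 / 100 = 3.64 kg


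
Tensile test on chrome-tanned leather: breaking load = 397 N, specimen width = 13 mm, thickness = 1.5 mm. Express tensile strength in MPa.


20.36 MPa

Cross-section = 13 x 1.5 = 19.5 mm^2
TS = 397 / 19.5 = 20.36 MPa
(1 N/mm^2 = 1 MPa)


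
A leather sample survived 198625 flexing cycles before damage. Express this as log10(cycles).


5.30

log10(198625) = 5.30


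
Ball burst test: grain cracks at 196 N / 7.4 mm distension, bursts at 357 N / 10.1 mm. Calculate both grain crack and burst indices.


Crack index = 26.5 N/mm
Burst index = 35.3 N/mm

Crack index = 196 / 7.4 = 26.5 N/mm
Burst index = 357 / 10.1 = 35.3 N/mm


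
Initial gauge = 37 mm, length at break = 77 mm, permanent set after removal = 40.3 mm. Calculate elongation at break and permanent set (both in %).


Elongation at break = (77 - 37) / 37 x 100 = 108.1%
Permanent set = (40.3 - 37) / 37 x 100 = 8.9%


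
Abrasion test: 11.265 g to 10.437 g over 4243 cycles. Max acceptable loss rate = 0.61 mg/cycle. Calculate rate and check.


Loss = 11.265 - 10.437 = 0.828 g
Rate = 0.828 g / 4243 cycles x 1000 = 0.195 mg/cycle
Max = 0.61 mg/cycle
Passes: Yes


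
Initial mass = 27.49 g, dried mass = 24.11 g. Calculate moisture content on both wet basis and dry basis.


Wet basis = 12.3%
Dry basis = 14.0%

Moisture lost = 27.49 - 24.11 = 3.38 g
Wet basis MC = 3.38 / 27.49 x 100 = 12.3%
Dry basis MC = 3.38 / 24.11 x 100 = 14.0%


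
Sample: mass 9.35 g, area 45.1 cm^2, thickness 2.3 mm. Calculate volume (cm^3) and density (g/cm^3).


Volume = 10.373 cm^3
Density = 0.901 g/cm^3

Thickness in cm = 2.3 / 10 = 0.23 cm
Volume = 45.1 x 0.23 = 10.373 cm^3
Density = 9.35 / 10.373 = 0.901 g/cm^3


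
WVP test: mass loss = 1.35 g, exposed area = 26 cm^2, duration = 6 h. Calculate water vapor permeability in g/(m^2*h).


WVP = mass_loss / (area x time) x 10000
WVP = 1.35 / (26 x 6) x 10000
WVP = 1.35 / 156 x 10000 = 86.54 g/(m^2*h)


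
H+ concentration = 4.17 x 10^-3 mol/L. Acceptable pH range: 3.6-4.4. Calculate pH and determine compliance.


pH = 2.38
Compliant: No

pH = -log10(4.17 x 10^-3) = 2.38
Range: 3.6 to 4.4
Compliant: No


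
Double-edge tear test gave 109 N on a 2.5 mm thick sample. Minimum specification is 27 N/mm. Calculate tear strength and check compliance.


Tear strength = 43.6 N/mm
Compliant: Yes


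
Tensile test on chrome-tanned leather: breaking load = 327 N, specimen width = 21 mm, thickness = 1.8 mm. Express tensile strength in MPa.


Cross-section = 21 x 1.8 = 37.8 mm^2
TS = 327 / 37.8 = 8.65 MPa
(1 N/mm^2 = 1 MPa)


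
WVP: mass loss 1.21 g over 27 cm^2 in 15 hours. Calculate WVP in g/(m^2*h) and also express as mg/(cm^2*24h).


WVP = 1.21 / (27 x 15) x 10000 = 29.88 g/(m^2*h)
Mass loss in mg = 1.21 x 1000 = 1210 mg
Per cm^2 per 24h in mg: 1210 x 24 / (27 x 15) = 29040 / 405 = 71.70 mg/(cm^2*24h)


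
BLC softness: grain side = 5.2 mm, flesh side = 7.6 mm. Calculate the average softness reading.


6.40 mm


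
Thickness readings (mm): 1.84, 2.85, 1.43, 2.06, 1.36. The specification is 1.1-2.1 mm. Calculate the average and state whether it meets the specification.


Sum = 9.54
Average = 9.54 / 5 = 1.91 mm
Specification range: 1.1 to 2.1 mm
Within spec: Yes


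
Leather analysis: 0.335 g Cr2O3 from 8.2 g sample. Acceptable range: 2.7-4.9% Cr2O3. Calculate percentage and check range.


Cr2O3% = 0.335 / 8.2 x 100 = 4.09%
Acceptable range: 2.7 to 4.9%
Within range: Yes


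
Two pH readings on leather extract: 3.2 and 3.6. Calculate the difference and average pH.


Difference = 0.4
Average pH = 3.40

Difference = |3.2 - 3.6| = 0.4
Average = (3.2 + 3.6) / 2 = 3.40


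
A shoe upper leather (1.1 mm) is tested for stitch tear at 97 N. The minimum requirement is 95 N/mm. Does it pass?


STS = 88.2 N/mm
Passes: No

STS = 97 / 1.1 = 88.2 N/mm
Minimum required: 95 N/mm
Passes: No


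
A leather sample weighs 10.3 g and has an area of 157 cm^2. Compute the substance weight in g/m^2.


656.1 g/m^2

Substance weight = mass / area x 10000
SW = 10.3 / 157 x 10000
SW = 656.1 g/m^2


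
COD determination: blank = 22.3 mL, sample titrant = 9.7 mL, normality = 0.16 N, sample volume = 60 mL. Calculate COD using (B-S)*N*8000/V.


COD = (22.3 - 9.7) x 0.16 x 8000 / 60
COD = 12.6 x 0.16 x 8000 / 60
COD = 268.8 mg/L


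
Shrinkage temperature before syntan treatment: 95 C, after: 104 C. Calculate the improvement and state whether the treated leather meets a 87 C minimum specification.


Improvement = 9 C
Meets 87 C spec: Yes

Improvement = 104 - 95 = 9 C
Spec check: 104 C >= 87 C? Yes


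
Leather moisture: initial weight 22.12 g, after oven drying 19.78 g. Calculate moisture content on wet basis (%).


10.6%

Moisture = 22.12 - 19.78 = 2.34 g
MC = 2.34 / 22.12 x 100 = 10.6%


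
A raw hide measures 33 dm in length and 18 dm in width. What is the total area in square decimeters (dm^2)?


Area = length x width
Area = 33 x 18 = 594 dm^2


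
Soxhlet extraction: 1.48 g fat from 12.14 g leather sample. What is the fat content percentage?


Fat content = 1.48 / 12.14 x 100
Fat = 12.2%


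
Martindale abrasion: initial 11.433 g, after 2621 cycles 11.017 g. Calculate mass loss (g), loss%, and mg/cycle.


Mass loss = 0.416 g
Loss = 3.64%
Rate = 0.159 mg/cycle


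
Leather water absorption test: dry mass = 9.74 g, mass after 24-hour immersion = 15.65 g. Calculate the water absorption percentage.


Water absorbed = 15.65 - 9.74 = 5.91 g
WA% = 5.91 / 9.74 x 100 = 60.7%


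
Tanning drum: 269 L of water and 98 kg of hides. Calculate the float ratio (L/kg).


2.7

Float ratio = water / hide weight
Ratio = 269 / 98 = 2.7


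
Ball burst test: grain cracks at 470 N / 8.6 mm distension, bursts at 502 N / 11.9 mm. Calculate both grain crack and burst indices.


Crack index = 54.7 N/mm
Burst index = 42.2 N/mm

Crack index = 470 / 8.6 = 54.7 N/mm
Burst index = 502 / 11.9 = 42.2 N/mm


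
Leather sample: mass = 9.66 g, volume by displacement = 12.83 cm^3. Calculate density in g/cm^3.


Density = mass / volume
Density = 9.66 / 12.83 = 0.753 g/cm^3


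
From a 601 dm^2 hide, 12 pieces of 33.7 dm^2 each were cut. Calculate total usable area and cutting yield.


Usable area = 404.4 dm^2
Yield = 67.3%


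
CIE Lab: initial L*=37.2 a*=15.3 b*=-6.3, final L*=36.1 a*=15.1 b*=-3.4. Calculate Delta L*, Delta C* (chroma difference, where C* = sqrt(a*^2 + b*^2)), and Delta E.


Delta L* = 36.1 - 37.2 = -1.1
C1* = sqrt((15.3)^2 + (-6.3)^2) = 16.546
C2* = sqrt((15.1)^2 + (-3.4)^2) = 15.478
Delta C* = 15.478 - 16.546 = -1.07
Delta E = sqrt((-1.1)^2 + (-0.2)^2 + (2.9)^2) = 3.11


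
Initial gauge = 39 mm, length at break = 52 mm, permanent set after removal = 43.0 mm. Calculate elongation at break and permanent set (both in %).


Elongation at break = 33.3%
Permanent set = 10.3%

Elongation at break = (52 - 39) / 39 x 100 = 33.3%
Permanent set = (43.0 - 39) / 39 x 100 = 10.3%


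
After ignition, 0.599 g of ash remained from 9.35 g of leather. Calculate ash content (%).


6.41%

Ash% = 0.599 / 9.35 x 100
Ash% = 6.41%


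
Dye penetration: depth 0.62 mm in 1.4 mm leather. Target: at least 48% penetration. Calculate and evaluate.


Penetration = 44.3%
Meets target: No


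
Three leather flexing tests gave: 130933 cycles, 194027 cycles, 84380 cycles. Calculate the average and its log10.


Average = 136447 cycles
log10 = 5.13

Average = (130933 + 194027 + 84380) / 3 = 136447 cycles
log10(136447) = 5.13


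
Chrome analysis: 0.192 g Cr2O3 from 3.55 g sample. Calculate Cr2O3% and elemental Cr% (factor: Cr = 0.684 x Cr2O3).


Cr2O3% = 0.192 / 3.55 x 100 = 5.41%
Cr% = 5.41 x 0.684 = 3.70%


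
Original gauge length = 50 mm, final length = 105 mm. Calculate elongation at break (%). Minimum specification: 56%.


Extension = 105 - 50 = 55 mm
Elongation = 55 / 50 x 100 = 110.0%
Minimum required: 56%
Meets specification: Yes


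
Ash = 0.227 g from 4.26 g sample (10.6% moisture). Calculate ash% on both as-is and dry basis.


As-is ash = 5.33%
Dry-basis ash = 5.96%


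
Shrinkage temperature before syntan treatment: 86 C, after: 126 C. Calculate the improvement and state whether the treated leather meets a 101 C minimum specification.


Improvement = 40 C
Meets 101 C spec: Yes

Improvement = 126 - 86 = 40 C
Spec check: 126 C >= 101 C? Yes


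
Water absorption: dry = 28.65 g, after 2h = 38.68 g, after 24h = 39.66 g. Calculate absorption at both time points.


2h absorption = 35.0%
24h absorption = 38.4%


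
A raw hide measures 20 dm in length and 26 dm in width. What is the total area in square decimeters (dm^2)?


520 dm^2


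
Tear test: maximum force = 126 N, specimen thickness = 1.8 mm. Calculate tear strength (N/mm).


Tear strength = force / thickness
Tear = 126 / 1.8 = 70.0 N/mm


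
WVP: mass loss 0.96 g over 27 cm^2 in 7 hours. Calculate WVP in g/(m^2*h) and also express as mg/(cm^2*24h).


WVP = 50.79 g/(m^2*h)
Daily rate = 121.90 mg/(cm^2*24h)


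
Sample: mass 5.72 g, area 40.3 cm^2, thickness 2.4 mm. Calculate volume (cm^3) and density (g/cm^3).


Volume = 9.672 cm^3
Density = 0.591 g/cm^3


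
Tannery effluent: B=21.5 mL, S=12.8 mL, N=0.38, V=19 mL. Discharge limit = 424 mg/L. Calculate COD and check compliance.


COD = (21.5 - 12.8) x 0.38 x 8000 / 19 = 1392.0 mg/L
Limit: 424 mg/L
Compliant: No


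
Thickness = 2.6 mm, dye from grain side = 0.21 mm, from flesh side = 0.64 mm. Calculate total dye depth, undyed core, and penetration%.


Total dyed = 0.85 mm
Undyed core = 1.75 mm
Penetration = 32.7%

Total dyed = 0.21 + 0.64 = 0.85 mm
Undyed core = 2.6 - 0.85 = 1.75 mm
Penetration = 0.85 / 2.6 x 100 = 32.7%


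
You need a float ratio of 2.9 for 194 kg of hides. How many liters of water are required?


Water = hide weight x target ratio
Water = 194 x 2.9 = 562.6 L


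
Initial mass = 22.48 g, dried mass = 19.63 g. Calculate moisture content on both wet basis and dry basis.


Wet basis = 12.7%
Dry basis = 14.5%


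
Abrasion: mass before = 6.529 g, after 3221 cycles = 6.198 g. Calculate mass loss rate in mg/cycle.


Mass loss = 6.529 - 6.198 = 0.331 g
Rate = 0.331 / 3221 x 1000 = 0.103 mg/cycle


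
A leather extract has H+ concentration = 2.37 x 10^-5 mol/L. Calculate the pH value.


pH = -log10[H+]
pH = -log10(2.37 x 10^-5) = 4.63


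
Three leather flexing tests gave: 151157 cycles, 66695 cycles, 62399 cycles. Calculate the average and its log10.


Average = 93417 cycles
log10 = 4.97


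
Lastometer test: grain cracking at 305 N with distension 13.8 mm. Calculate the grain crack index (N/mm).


22.1 N/mm


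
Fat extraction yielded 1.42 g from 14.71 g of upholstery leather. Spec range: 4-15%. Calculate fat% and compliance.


Fat content = 9.7%
Compliant: Yes


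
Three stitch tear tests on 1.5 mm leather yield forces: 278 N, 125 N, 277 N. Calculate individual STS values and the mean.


STS1 = 278 / 1.5 = 185.3 N/mm
STS2 = 125 / 1.5 = 83.3 N/mm
STS3 = 277 / 1.5 = 184.7 N/mm
Mean = (185.3 + 83.3 + 184.7) / 3 = 151.1 N/mm


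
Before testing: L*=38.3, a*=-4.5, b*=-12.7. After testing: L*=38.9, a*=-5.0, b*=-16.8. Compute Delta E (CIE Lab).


dL = 38.9 - 38.3 = 0.6
da = -5.0 - (-4.5) = -0.5
db = -16.8 - (-12.7) = -4.1
dE = sqrt((0.6)^2 + (-0.5)^2 + (-4.1)^2) = 4.17


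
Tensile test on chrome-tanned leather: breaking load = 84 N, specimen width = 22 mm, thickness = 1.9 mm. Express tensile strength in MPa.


2.01 MPa

Cross-section = 22 x 1.9 = 41.8 mm^2
TS = 84 / 41.8 = 2.01 MPa
(1 N/mm^2 = 1 MPa)


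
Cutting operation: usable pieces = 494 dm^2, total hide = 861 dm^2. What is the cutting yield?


57.4%


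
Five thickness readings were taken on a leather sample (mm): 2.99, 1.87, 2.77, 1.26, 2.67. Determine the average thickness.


2.31 mm

Sum = 2.99 + 1.87 + 2.77 + 1.26 + 2.67 = 11.56
Average = 11.56 / 5 = 2.31 mm


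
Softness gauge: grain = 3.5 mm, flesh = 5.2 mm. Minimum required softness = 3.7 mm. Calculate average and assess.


Average = (3.5 + 5.2) / 2 = 4.35 mm
Minimum = 3.7 mm
Meets requirement: Yes


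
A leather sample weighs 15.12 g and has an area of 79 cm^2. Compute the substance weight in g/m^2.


1913.9 g/m^2


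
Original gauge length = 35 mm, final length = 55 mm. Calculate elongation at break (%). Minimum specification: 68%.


Elongation = 57.1%
Meets spec: No

Extension = 55 - 35 = 20 mm
Elongation = 20 / 35 x 100 = 57.1%
Minimum required: 68%
Meets specification: No


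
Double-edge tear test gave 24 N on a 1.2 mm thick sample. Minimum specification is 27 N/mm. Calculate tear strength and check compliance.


Tear strength = 20.0 N/mm
Compliant: No

Tear strength = 24 / 1.2 = 20.0 N/mm
Required minimum = 27 N/mm
Compliant: No


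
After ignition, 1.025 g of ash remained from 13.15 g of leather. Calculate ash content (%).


7.79%

Ash% = 1.025 / 13.15 x 100
Ash% = 7.79%
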